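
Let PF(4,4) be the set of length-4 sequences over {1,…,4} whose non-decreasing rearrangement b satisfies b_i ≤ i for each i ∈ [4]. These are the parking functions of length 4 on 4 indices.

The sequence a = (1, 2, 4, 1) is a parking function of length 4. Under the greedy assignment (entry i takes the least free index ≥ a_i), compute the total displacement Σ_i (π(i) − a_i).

2

Σπ = 4·5/2 = 10 (π permutes [4]); Σa = 1+2+4+1 = 8; disp = 10−8 = 2.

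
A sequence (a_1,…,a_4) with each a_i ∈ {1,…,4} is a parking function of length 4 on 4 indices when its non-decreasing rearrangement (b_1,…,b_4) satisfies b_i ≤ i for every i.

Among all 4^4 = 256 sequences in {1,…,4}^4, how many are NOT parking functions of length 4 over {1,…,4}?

131

|PF| = (4+1−4)·(4+1)^{4−1} = 1×125 = 125 [KW]
One tuple (1,3,4,4) → sorted (1,3,4,4): b_2=3>2, not a PF.
Total 256; non-PF = 256−125 = 131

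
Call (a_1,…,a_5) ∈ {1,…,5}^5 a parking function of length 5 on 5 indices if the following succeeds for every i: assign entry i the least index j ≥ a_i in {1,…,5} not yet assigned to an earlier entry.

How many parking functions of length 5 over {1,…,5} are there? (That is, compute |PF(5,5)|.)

#PF = 1·6^4 = 1 · 1296 = 1296
Example (3,5,2,1,2) → sorted (1,2,2,3,5): b_i ≤ i ∀i, a PF.

1296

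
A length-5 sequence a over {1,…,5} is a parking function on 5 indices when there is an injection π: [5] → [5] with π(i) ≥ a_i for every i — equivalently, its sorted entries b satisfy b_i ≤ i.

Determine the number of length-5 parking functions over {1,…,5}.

1296

Count = (6−5)·6^(5−1) = 1×1296 = 1296 (Pollak)
E.g. (1,1,1,4,4) → sorted (1,1,1,4,4): b_i ≤ i ∀i, a PF.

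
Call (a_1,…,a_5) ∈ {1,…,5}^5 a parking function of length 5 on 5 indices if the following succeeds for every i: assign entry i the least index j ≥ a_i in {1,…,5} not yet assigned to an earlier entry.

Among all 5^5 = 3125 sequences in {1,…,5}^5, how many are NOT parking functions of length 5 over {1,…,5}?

1829

#PF = (6−5)·6^(5−1) = 1·1296 = 1296 (Pollak)
Check (5,5,4,4,4) → sorted (4,4,4,5,5): b_1=4>1, not a PF.
5^5 − 1296 = 3125 − 1296 = 1829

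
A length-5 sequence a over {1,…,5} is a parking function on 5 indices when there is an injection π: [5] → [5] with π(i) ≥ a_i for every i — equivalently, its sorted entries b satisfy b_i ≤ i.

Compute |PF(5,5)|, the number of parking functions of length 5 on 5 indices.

|PF(5,5)| = (5−5+1)·(5+1)^(5−1) = 1×1296 = 1296
Check (1,1,4,3,3) → sorted (1,1,3,3,4): b_i ≤ i ∀i, a PF.

1296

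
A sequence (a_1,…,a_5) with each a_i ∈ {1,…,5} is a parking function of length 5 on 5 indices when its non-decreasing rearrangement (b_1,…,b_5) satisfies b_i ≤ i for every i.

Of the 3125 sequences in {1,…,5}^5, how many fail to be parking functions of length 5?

1829

#PF = (6−5)·6^(5−1) = 1·1296 = 1296 [KW]
Example (4,4,2,4,4) → sorted (2,4,4,4,4): b_1=2>1, not a PF.
5^5 − 1296 = 3125 − 1296 = 1829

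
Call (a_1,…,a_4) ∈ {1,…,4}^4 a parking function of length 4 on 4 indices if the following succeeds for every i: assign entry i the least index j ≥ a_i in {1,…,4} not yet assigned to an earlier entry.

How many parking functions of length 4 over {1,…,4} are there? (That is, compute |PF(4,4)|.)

125

Count = (4+1−4)·(4+1)^{4−1} = 1·125 = 125
One tuple (1,4,3,1) → sorted (1,1,3,4): b_i ≤ i ∀i, a PF.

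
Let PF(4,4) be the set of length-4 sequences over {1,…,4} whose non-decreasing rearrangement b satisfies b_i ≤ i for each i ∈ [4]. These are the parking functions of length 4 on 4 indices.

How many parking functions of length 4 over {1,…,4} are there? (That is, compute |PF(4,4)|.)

|PF| = (4+1−4)·(4+1)^{4−1} = 1 · 125 = 125 (Pollak)
E.g. (1,1,2,1) → sorted (1,1,1,2): b_i ≤ i ∀i, a PF.

125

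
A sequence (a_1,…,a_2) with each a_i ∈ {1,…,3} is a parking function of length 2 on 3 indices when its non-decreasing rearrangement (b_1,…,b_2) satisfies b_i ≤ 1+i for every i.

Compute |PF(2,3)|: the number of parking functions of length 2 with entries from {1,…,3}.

8

Count = (4−2)·4^(2−1) = 2×4 = 8 [KW]
Check (3,1) → sorted (1,3): b_i ≤ 1+i ∀i, a PF.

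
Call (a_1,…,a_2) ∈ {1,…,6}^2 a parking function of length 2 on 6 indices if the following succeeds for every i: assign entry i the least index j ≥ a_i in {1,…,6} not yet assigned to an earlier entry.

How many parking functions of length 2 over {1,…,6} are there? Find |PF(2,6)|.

35

#PF = 5·7^1 = 5·7 = 35
One tuple (1,1) → sorted (1,1): b_i ≤ 4+i ∀i, a PF.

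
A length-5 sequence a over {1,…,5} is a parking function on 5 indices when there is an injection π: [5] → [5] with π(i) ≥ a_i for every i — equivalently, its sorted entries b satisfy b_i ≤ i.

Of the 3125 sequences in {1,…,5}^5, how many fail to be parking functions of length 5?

|PF| = (5−5+1)·(5+1)^(5−1) = 1 · 1296 = 1296
Example (4,5,4,4,1) → sorted (1,4,4,4,5): b_2=4>2, not a PF.
So 3125 − 1296 = 1829 fail.

1829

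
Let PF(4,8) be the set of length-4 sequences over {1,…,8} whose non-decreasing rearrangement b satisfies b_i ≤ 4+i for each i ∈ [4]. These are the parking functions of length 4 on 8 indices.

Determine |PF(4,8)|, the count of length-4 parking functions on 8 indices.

|PF(4,8)| = (8−4+1)·(8+1)^(4−1) = 5 · 729 = 3645 (Pollak)
Example (2,5,3,4) → sorted (2,3,4,5): b_i ≤ 4+i ∀i, a PF.

3645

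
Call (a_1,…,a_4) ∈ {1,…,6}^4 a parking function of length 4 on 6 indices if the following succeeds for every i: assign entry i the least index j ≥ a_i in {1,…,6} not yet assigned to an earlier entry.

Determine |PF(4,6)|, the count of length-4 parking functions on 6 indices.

1029

Count = 3·7^3 = 3×343 = 1029 [KW]
Example (1,1,2,3) → sorted (1,1,2,3): b_i ≤ 2+i ∀i, a PF.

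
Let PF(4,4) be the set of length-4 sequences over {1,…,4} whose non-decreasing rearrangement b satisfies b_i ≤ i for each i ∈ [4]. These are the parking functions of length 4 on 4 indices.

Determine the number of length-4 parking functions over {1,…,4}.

|PF| = 1·5^3 = 1·125 = 125 (Pollak)
Example (3,1,2,3) → sorted (1,2,3,3): b_i ≤ i ∀i, a PF.

125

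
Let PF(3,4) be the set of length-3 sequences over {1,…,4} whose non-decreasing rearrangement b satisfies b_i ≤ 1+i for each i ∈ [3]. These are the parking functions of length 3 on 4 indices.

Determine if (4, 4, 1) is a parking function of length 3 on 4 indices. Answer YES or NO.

Sorted: b = (1, 4, 4).
  b_1=1 ≤ 2
  b_2=4 > 3
  fails at i=2 ⇒ NO

NO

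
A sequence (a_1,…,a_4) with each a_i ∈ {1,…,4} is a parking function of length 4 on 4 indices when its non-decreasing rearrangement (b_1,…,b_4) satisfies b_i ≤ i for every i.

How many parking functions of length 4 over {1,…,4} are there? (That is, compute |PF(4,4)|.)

125

|PF| = (5−4)·5^(4−1) = 1×125 = 125 (Pollak)
Example (3,1,2,1) → sorted (1,1,2,3): b_i ≤ i ∀i, a PF.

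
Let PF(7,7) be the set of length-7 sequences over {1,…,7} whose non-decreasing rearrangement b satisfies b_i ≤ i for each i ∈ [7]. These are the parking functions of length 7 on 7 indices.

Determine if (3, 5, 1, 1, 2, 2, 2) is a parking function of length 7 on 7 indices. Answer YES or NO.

Rearranged: b = (1, 1, 2, 2, 2, 3, 5).
  b_1=1 ≤ 1
  b_2=1 ≤ 2
  b_3=2 ≤ 3
  b_4=2 ≤ 4
  b_5=2 ≤ 5
  b_6=3 ≤ 6
  b_7=5 ≤ 7
All bounds hold ⇒ YES

YES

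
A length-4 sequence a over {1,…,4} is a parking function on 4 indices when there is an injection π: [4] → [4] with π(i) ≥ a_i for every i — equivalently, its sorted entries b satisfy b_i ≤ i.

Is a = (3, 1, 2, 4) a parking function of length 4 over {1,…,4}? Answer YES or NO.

YES

Order a: b = (1, 2, 3, 4).
  b_1=1 ≤ 1
  b_2=2 ≤ 2
  b_3=3 ≤ 3
  b_4=4 ≤ 4
All bounds hold ⇒ YES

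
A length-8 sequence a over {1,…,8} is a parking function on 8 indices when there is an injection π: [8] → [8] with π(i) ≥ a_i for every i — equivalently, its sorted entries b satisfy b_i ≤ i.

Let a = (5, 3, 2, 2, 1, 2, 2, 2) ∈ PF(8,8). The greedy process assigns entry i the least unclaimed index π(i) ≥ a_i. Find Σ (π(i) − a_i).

Σπ = 36 ({1..8} each once); Σa = 5+3+2+2+1+2+2+2 = 19; disp = 36−19 = 17.

17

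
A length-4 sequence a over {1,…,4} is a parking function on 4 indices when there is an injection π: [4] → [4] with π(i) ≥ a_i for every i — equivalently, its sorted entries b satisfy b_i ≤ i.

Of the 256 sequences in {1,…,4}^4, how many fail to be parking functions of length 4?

|PF(4,4)| = (4+1−4)·(4+1)^{4−1} = 1·125 = 125 (Pollak)
One tuple (4,3,4,3) → sorted (3,3,4,4): b_1=3>1, not a PF.
Total 256; non-PF = 256−125 = 131

131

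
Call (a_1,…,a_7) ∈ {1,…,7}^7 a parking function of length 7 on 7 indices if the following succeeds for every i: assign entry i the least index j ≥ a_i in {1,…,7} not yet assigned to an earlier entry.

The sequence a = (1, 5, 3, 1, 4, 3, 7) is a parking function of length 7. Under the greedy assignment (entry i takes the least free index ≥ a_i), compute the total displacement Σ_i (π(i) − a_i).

Σπ = 28 ({1..7} each once); Σa = 1+5+3+1+4+3+7 = 24; disp = 28−24 = 4.

4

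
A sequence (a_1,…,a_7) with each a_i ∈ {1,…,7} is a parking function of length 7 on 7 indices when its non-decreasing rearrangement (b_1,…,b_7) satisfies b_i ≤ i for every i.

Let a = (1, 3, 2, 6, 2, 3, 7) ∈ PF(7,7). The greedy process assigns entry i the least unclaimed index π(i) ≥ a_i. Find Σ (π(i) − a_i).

Σπ = 7·8/2 = 28 (π permutes [7]); Σa = 1+3+2+6+2+3+7 = 24; disp = 28−24 = 4.

4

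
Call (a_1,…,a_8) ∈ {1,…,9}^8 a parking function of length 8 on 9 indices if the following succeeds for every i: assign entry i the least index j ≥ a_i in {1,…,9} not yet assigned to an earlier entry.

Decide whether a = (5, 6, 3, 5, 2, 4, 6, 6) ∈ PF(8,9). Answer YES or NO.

Sorted: b = (2, 3, 4, 5, 5, 6, 6, 6).
  b_1=2 ≤ 2
  b_2=3 ≤ 3
  b_3=4 ≤ 4
  b_4=5 ≤ 5
  b_5=5 ≤ 6
  b_6=6 ≤ 7
  b_7=6 ≤ 8
  b_8=6 ≤ 9
All bounds hold ⇒ YES

YES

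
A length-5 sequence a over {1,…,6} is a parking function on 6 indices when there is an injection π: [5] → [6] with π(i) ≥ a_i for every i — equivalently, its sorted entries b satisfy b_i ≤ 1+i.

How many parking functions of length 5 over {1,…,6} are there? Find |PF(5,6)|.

4802

Count = (7−5)·7^(5−1) = 2 · 2401 = 4802
Example (1,3,1,4,1) → sorted (1,1,1,3,4): b_i ≤ 1+i ∀i, a PF.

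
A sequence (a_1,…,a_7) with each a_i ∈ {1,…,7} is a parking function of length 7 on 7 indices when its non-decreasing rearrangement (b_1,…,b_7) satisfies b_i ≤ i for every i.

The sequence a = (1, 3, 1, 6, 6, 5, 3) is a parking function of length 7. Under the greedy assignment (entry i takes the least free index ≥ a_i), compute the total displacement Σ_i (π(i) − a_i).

Σπ = 7·8/2 = 28 (π permutes [7]); Σa = 1+3+1+6+6+5+3 = 25; disp = 28−25 = 3.

3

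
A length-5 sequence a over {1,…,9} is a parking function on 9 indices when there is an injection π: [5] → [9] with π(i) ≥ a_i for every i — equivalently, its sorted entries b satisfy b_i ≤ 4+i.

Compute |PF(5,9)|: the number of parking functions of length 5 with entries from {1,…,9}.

|PF| = 5·10^4 = 5 · 10000 = 50000 (Konheim–Weiss)
One tuple (3,7,2,2,1) → sorted (1,2,2,3,7): b_i ≤ 4+i ∀i, a PF.

50000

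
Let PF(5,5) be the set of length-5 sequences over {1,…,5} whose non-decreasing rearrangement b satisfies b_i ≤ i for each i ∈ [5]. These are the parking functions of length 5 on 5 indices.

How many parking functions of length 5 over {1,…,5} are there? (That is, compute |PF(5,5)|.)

|PF| = (6−5)·6^(5−1) = 1 · 1296 = 1296 [KW]
Check (1,3,1,5,4) → sorted (1,1,3,4,5): b_i ≤ i ∀i, a PF.

1296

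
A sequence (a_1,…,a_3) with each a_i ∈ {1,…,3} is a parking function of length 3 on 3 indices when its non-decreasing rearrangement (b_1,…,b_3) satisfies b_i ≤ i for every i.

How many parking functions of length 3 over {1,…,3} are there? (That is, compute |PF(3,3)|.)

Count = (4−3)·4^(3−1) = 1·16 = 16 [KW]
E.g. (1,1,3) → sorted (1,1,3): b_i ≤ i ∀i, a PF.

16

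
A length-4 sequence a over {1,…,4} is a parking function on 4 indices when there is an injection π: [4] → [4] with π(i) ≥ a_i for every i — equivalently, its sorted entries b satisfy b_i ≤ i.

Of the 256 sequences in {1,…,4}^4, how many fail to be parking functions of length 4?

131

|PF(4,4)| = (4−4+1)·(4+1)^(4−1) = 1×125 = 125
One tuple (2,2,3,2) → sorted (2,2,2,3): b_1=2>1, not a PF.
So 256 − 125 = 131 fail.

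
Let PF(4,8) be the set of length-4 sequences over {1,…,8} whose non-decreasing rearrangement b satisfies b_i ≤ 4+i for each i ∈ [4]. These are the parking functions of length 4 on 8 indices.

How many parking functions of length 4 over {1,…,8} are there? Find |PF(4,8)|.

3645

#PF = (8−4+1)·(8+1)^(4−1) = 5 · 729 = 3645 (Pollak)
E.g. (3,8,1,3) → sorted (1,3,3,8): b_i ≤ 4+i ∀i, a PF.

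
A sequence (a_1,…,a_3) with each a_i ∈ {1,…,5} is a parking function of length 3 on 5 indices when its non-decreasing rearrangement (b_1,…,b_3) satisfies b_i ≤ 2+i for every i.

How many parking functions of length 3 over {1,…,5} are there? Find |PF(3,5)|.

|PF(3,5)| = (5+1−3)·(5+1)^{3−1} = 3·36 = 108 (Pollak)
One tuple (3,3,4) → sorted (3,3,4): b_i ≤ 2+i ∀i, a PF.

108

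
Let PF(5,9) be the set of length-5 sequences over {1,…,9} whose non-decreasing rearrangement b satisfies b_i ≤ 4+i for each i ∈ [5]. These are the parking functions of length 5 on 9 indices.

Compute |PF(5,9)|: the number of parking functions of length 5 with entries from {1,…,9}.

#PF = (9+1−5)·(9+1)^{5−1} = 5×10000 = 50000 (Konheim–Weiss)
E.g. (1,3,5,4,8) → sorted (1,3,4,5,8): b_i ≤ 4+i ∀i, a PF.

50000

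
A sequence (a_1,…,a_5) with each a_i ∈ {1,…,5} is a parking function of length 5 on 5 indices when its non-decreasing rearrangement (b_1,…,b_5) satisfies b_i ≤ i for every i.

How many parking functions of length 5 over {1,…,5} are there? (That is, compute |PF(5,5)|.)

1296

Count = (6−5)·6^(5−1) = 1×1296 = 1296 (Pollak)
One tuple (1,3,4,1,1) → sorted (1,1,1,3,4): b_i ≤ i ∀i, a PF.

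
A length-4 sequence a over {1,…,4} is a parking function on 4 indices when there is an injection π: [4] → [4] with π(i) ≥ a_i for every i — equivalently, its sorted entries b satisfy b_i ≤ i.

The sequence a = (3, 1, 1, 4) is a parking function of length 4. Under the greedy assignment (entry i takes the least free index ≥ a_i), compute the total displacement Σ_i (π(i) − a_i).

1

Σπ(i) = 1+…+4 = 10; Σa = 3+1+1+4 = 9; disp = 10−9 = 1.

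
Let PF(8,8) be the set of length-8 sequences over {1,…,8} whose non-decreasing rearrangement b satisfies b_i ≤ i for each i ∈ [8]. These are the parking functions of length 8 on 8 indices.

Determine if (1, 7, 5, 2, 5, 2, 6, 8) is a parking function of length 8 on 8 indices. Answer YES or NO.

Sorted: b = (1, 2, 2, 5, 5, 6, 7, 8).
  b_1=1 ≤ 1
  b_2=2 ≤ 2
  b_3=2 ≤ 3
  b_4=5 > 4
  fails at i=4 ⇒ NO

NO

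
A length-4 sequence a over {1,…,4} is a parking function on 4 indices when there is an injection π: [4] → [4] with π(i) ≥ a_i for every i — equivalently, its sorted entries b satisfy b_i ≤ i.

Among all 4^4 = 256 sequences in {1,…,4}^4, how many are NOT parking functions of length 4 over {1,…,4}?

#PF = (4+1−4)·(4+1)^{4−1} = 1×125 = 125 [KW]
E.g. (3,4,3,3) → sorted (3,3,3,4): b_1=3>1, not a PF.
4^4 − 125 = 256 − 125 = 131

131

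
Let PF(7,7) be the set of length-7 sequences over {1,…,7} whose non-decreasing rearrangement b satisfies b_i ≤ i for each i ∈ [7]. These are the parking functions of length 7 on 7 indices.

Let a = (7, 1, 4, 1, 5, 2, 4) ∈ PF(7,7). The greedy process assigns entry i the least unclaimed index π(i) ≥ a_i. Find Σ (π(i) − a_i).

Σπ(i) = 1+…+7 = 28; Σa = 7+1+4+1+5+2+4 = 24; disp = 28−24 = 4.

4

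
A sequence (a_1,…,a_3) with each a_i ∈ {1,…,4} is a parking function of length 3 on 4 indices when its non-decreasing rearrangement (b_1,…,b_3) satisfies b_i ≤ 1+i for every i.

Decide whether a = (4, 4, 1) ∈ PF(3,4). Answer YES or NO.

NO

Rearranged: b = (1, 4, 4).
  b_1=1 ≤ 2
  b_2=4 > 3
  fails at i=2 ⇒ NO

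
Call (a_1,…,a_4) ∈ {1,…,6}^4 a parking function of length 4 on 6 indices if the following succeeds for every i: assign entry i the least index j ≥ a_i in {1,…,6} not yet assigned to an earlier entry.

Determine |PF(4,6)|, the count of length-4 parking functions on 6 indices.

1029

Count = (7−4)·7^(4−1) = 3 · 343 = 1029 (Konheim–Weiss)
Check (2,4,6,3) → sorted (2,3,4,6): b_i ≤ 2+i ∀i, a PF.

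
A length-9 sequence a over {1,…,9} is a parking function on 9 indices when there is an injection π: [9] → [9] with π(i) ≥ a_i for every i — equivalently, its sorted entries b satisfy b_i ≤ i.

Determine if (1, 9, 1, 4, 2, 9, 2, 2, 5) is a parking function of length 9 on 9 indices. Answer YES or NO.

NO

Sorted: b = (1, 1, 2, 2, 2, 4, 5, 9, 9).
  b_1=1 ≤ 1
  b_2=1 ≤ 2
  b_3=2 ≤ 3
  b_4=2 ≤ 4
  b_5=2 ≤ 5
  b_6=4 ≤ 6
  b_7=5 ≤ 7
  b_8=9 > 8
  fails at i=8 ⇒ NO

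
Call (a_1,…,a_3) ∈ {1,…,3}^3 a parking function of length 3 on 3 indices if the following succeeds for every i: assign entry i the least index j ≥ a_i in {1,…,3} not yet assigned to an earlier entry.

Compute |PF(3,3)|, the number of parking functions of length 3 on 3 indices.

16

Count = 1·4^2 = 1 · 16 = 16
Example (1,3,2) → sorted (1,2,3): b_i ≤ i ∀i, a PF.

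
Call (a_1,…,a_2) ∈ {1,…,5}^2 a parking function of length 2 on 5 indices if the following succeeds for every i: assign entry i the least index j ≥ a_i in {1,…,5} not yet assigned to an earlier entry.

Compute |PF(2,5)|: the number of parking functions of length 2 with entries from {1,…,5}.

|PF(2,5)| = 4·6^1 = 4 · 6 = 24 [KW]
One tuple (5,1) → sorted (1,5): b_i ≤ 3+i ∀i, a PF.

24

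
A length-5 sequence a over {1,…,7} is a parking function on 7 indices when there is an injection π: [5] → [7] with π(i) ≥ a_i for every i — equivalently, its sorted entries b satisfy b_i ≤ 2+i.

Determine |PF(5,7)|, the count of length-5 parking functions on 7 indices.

#PF = 3·8^4 = 3 · 4096 = 12288 (Pollak)
Example (1,2,3,2,2) → sorted (1,2,2,2,3): b_i ≤ 2+i ∀i, a PF.

12288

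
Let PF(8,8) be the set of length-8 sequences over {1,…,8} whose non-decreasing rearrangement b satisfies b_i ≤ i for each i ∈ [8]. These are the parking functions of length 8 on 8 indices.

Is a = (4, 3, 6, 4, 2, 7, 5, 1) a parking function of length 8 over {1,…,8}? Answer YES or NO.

Sorted: b = (1, 2, 3, 4, 4, 5, 6, 7).
  b_1=1 ≤ 1
  b_2=2 ≤ 2
  b_3=3 ≤ 3
  b_4=4 ≤ 4
  b_5=4 ≤ 5
  b_6=5 ≤ 6
  b_7=6 ≤ 7
  b_8=7 ≤ 8
All bounds hold ⇒ YES

YES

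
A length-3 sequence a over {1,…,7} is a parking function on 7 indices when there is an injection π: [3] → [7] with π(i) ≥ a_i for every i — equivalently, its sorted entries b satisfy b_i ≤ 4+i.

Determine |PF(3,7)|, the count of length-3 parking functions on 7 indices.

|PF| = (7−3+1)·(7+1)^(3−1) = 5 · 64 = 320 (Konheim–Weiss)
E.g. (3,2,2) → sorted (2,2,3): b_i ≤ 4+i ∀i, a PF.

320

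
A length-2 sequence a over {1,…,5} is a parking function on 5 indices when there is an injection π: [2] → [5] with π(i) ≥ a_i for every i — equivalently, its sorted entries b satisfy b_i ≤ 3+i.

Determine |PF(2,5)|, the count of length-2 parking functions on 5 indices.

24

#PF = (5+1−2)·(5+1)^{2−1} = 4 · 6 = 24 (Pollak)
One tuple (5,3) → sorted (3,5): b_i ≤ 3+i ∀i, a PF.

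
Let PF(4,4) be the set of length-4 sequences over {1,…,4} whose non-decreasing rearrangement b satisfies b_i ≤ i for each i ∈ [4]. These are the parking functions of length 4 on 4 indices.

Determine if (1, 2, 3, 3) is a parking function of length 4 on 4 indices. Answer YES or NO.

Sorted: b = (1, 2, 3, 3).
  b_1=1 ≤ 1
  b_2=2 ≤ 2
  b_3=3 ≤ 3
  b_4=3 ≤ 4
All bounds hold ⇒ YES

YES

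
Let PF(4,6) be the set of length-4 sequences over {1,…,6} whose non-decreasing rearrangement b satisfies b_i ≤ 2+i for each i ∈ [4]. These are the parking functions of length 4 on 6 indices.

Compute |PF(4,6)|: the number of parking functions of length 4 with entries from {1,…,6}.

1029

|PF(4,6)| = (6−4+1)·(6+1)^(4−1) = 3 · 343 = 1029
Example (4,3,3,2) → sorted (2,3,3,4): b_i ≤ 2+i ∀i, a PF.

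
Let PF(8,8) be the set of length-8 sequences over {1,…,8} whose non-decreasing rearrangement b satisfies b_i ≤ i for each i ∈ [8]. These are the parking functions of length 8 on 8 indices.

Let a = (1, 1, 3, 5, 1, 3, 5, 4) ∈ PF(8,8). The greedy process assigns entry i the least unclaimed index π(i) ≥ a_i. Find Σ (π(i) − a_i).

Σπ = 36 ({1..8} each once); Σa = 1+1+3+5+1+3+5+4 = 23; disp = 36−23 = 13.

13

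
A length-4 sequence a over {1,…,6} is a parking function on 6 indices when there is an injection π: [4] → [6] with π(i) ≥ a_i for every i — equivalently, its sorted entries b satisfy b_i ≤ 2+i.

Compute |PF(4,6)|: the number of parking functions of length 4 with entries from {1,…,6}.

1029

|PF(4,6)| = (7−4)·7^(4−1) = 3 · 343 = 1029 (Pollak)
Check (3,4,2,2) → sorted (2,2,3,4): b_i ≤ 2+i ∀i, a PF.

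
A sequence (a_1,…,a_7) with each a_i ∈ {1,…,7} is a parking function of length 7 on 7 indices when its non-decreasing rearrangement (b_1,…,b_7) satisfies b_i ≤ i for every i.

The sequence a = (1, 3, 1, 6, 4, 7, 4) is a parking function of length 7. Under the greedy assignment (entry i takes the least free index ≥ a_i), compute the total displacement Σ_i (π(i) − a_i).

Σπ(i) = 1+…+7 = 28; Σa = 1+3+1+6+4+7+4 = 26; disp = 28−26 = 2.

2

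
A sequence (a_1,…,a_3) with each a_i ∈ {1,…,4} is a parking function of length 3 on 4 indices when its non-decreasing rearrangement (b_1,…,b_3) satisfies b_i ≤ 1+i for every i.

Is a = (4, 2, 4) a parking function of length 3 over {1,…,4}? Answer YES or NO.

NO

Rearranged: b = (2, 4, 4).
  b_1=2 ≤ 2
  b_2=4 > 3
  fails at i=2 ⇒ NO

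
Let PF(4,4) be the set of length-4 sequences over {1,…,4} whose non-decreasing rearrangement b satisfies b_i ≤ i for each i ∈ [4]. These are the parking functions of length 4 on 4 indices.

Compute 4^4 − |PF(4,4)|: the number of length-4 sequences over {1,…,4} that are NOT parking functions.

|PF| = (4+1−4)·(4+1)^{4−1} = 1·125 = 125
Example (4,4,4,3) → sorted (3,4,4,4): b_1=3>1, not a PF.
Total 256; non-PF = 256−125 = 131

131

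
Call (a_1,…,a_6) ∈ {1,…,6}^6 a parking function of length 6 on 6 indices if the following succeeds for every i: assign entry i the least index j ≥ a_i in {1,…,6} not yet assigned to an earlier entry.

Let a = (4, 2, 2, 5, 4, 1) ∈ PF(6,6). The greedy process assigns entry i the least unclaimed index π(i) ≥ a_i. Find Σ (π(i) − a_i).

Σπ(i) = 1+…+6 = 21; Σa = 4+2+2+5+4+1 = 18; disp = 21−18 = 3.

3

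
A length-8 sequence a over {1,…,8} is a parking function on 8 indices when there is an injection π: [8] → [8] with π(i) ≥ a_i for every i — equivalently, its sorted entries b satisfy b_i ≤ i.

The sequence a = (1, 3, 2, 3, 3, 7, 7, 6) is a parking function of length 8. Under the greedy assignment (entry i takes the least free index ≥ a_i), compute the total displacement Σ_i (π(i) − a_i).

Σπ = 8·9/2 = 36 (π permutes [8]); Σa = 1+3+2+3+3+7+7+6 = 32; disp = 36−32 = 4.

4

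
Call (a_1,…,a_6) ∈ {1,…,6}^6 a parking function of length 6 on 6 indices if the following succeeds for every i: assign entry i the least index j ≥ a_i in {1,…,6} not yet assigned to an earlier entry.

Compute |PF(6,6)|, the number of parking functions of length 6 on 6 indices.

16807

|PF(6,6)| = (7−6)·7^(6−1) = 1 · 16807 = 16807
E.g. (4,5,3,1,1,6) → sorted (1,1,3,4,5,6): b_i ≤ i ∀i, a PF.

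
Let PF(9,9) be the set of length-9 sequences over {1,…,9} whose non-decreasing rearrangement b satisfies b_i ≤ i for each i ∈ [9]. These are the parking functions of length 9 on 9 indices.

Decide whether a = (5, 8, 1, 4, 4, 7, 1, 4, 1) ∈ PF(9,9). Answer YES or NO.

YES

Order a: b = (1, 1, 1, 4, 4, 4, 5, 7, 8).
  b_1=1 ≤ 1
  b_2=1 ≤ 2
  b_3=1 ≤ 3
  b_4=4 ≤ 4
  b_5=4 ≤ 5
  b_6=4 ≤ 6
  b_7=5 ≤ 7
  b_8=7 ≤ 8
  b_9=8 ≤ 9
All bounds hold ⇒ YES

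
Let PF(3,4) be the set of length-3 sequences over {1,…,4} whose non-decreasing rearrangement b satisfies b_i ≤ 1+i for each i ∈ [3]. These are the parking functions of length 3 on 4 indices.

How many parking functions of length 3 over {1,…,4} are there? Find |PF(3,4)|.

50

|PF| = (4+1−3)·(4+1)^{3−1} = 2 · 25 = 50
E.g. (3,3,2) → sorted (2,3,3): b_i ≤ 1+i ∀i, a PF.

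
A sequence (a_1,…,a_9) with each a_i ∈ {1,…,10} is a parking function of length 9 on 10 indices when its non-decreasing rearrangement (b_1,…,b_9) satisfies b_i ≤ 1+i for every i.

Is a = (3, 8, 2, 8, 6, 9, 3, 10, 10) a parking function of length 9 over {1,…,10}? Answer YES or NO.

Sorted: b = (2, 3, 3, 6, 8, 8, 9, 10, 10).
  b_1=2 ≤ 2
  b_2=3 ≤ 3
  b_3=3 ≤ 4
  b_4=6 > 5
  fails at i=4 ⇒ NO

NO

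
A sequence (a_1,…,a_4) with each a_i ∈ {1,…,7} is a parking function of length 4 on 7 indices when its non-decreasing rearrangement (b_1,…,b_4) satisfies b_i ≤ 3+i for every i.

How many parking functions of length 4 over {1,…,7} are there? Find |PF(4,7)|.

2048

|PF| = (7−4+1)·(7+1)^(4−1) = 4×512 = 2048 [KW]
E.g. (4,4,7,1) → sorted (1,4,4,7): b_i ≤ 3+i ∀i, a PF.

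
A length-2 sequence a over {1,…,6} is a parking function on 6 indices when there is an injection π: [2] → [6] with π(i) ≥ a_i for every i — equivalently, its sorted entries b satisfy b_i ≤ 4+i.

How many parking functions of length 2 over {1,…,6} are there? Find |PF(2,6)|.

35

|PF| = 5·7^1 = 5·7 = 35 [KW]
Check (2,1) → sorted (1,2): b_i ≤ 4+i ∀i, a PF.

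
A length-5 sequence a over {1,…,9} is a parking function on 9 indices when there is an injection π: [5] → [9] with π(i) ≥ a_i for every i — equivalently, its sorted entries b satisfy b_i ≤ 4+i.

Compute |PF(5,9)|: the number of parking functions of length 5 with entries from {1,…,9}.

50000

|PF(5,9)| = (9+1−5)·(9+1)^{5−1} = 5·10000 = 50000 [KW]
One tuple (6,9,5,6,5) → sorted (5,5,6,6,9): b_i ≤ 4+i ∀i, a PF.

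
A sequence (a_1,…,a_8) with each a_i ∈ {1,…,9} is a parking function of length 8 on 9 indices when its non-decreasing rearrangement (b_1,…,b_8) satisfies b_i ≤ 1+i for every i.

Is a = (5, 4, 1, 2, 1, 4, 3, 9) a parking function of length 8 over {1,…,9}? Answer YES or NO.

YES

Order a: b = (1, 1, 2, 3, 4, 4, 5, 9).
  b_1=1 ≤ 2
  b_2=1 ≤ 3
  b_3=2 ≤ 4
  b_4=3 ≤ 5
  b_5=4 ≤ 6
  b_6=4 ≤ 7
  b_7=5 ≤ 8
  b_8=9 ≤ 9
All bounds hold ⇒ YES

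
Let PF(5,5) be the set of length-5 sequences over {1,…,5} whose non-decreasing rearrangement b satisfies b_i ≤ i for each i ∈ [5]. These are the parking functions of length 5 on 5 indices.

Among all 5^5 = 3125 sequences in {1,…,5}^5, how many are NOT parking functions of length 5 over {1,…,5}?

1829

#PF = (5+1−5)·(5+1)^{5−1} = 1·1296 = 1296
One tuple (5,4,5,1,2) → sorted (1,2,4,5,5): b_3=4>3, not a PF.
So 3125 − 1296 = 1829 fail.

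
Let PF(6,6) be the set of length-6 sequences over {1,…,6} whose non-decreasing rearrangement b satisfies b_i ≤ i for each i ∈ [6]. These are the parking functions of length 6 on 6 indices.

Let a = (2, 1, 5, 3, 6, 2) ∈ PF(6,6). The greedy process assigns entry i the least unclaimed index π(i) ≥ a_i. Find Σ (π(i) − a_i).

2

Σπ = 21 ({1..6} each once); Σa = 2+1+5+3+6+2 = 19; disp = 21−19 = 2.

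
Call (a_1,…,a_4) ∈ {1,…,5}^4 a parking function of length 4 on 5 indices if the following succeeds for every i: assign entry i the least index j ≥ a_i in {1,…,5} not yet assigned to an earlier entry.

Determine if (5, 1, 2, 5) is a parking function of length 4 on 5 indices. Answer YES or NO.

Rearranged: b = (1, 2, 5, 5).
  b_1=1 ≤ 2
  b_2=2 ≤ 3
  b_3=5 > 4
  fails at i=3 ⇒ NO

NO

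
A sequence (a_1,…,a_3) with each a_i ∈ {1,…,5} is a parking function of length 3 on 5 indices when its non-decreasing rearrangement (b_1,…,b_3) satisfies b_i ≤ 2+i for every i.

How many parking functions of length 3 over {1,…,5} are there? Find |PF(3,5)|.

Count = (5−3+1)·(5+1)^(3−1) = 3×36 = 108 (Pollak)
E.g. (5,4,1) → sorted (1,4,5): b_i ≤ 2+i ∀i, a PF.

108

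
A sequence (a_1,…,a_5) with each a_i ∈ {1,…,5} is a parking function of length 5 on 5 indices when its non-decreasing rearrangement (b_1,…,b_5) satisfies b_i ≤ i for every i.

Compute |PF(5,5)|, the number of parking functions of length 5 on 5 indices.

1296

Count = 1·6^4 = 1×1296 = 1296
One tuple (3,2,1,3,3) → sorted (1,2,3,3,3): b_i ≤ i ∀i, a PF.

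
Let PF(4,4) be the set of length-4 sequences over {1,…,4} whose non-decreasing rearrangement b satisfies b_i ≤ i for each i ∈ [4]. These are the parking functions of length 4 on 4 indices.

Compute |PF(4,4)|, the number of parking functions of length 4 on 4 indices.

|PF| = (4−4+1)·(4+1)^(4−1) = 1·125 = 125 (Konheim–Weiss)
Example (3,2,1,4) → sorted (1,2,3,4): b_i ≤ i ∀i, a PF.

125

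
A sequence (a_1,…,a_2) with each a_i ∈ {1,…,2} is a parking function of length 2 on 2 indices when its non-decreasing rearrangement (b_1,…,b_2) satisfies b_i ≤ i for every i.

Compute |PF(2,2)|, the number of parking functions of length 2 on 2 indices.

3

#PF = (2−2+1)·(2+1)^(2−1) = 1·3 = 3
Example (2,1) → sorted (1,2): b_i ≤ i ∀i, a PF.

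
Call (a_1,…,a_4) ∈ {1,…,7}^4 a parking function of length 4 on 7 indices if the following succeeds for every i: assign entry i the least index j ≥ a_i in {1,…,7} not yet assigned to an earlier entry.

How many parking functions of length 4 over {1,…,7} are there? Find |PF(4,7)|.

#PF = 4·8^3 = 4×512 = 2048 [KW]
One tuple (7,3,3,6) → sorted (3,3,6,7): b_i ≤ 3+i ∀i, a PF.

2048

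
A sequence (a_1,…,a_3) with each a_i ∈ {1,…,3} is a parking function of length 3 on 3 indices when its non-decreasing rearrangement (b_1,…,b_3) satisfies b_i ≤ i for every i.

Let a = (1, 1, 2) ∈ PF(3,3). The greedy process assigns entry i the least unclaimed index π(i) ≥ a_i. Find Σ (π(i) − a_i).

2

Σπ = 6 ({1..3} each once); Σa = 1+1+2 = 4; disp = 6−4 = 2.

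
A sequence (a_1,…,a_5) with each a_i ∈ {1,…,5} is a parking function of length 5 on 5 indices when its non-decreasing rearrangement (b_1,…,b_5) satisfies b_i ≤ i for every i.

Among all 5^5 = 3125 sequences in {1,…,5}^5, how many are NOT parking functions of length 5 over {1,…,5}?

Count = 1·6^4 = 1×1296 = 1296
Example (4,4,3,5,4) → sorted (3,4,4,4,5): b_1=3>1, not a PF.
5^5 − 1296 = 3125 − 1296 = 1829

1829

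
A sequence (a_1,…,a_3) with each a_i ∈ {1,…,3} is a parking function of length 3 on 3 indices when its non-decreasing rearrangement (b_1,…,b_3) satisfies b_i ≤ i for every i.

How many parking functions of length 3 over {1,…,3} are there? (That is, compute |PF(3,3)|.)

16

|PF(3,3)| = (4−3)·4^(3−1) = 1·16 = 16 (Konheim–Weiss)
E.g. (1,2,2) → sorted (1,2,2): b_i ≤ i ∀i, a PF.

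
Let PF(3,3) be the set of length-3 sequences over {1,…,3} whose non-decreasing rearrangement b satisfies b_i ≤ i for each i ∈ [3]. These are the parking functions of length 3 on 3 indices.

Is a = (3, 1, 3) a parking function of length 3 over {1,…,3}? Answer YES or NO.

Sorted: b = (1, 3, 3).
  b_1=1 ≤ 1
  b_2=3 > 2
  fails at i=2 ⇒ NO

NO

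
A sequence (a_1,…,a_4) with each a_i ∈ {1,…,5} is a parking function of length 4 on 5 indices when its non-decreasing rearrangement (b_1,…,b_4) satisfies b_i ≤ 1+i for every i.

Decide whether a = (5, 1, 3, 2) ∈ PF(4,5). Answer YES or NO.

YES

Order a: b = (1, 2, 3, 5).
  b_1=1 ≤ 2
  b_2=2 ≤ 3
  b_3=3 ≤ 4
  b_4=5 ≤ 5
All bounds hold ⇒ YES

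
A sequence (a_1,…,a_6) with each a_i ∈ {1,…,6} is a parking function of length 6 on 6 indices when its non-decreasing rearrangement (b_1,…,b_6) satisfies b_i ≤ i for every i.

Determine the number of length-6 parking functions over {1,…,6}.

|PF(6,6)| = (7−6)·7^(6−1) = 1 · 16807 = 16807 [KW]
Example (2,1,5,6,2,3) → sorted (1,2,2,3,5,6): b_i ≤ i ∀i, a PF.

16807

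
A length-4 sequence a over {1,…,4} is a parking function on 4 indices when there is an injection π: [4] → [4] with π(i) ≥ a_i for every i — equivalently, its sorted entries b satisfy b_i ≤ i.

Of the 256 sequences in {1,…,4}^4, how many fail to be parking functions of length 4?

|PF(4,4)| = (4−4+1)·(4+1)^(4−1) = 1×125 = 125
Check (2,4,4,4) → sorted (2,4,4,4): b_1=2>1, not a PF.
So 256 − 125 = 131 fail.

131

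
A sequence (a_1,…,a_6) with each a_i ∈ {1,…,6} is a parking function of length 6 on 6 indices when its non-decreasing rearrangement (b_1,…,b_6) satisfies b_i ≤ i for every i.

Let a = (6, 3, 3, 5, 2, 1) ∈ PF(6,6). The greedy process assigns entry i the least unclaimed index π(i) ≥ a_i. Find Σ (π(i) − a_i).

1

Σπ = 21 ({1..6} each once); Σa = 6+3+3+5+2+1 = 20; disp = 21−20 = 1.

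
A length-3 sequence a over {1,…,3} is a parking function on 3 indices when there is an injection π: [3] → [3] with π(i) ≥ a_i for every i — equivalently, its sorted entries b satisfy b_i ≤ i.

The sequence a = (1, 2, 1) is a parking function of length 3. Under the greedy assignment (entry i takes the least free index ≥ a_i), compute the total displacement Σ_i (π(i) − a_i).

2

Σπ = 3·4/2 = 6 (π permutes [3]); Σa = 1+2+1 = 4; disp = 6−4 = 2.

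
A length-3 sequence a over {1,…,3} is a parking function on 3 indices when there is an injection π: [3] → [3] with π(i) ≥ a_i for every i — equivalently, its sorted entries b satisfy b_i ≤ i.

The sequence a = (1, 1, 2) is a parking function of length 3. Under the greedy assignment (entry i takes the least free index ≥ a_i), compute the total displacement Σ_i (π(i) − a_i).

Σπ = 3·4/2 = 6 (π permutes [3]); Σa = 1+1+2 = 4; disp = 6−4 = 2.

2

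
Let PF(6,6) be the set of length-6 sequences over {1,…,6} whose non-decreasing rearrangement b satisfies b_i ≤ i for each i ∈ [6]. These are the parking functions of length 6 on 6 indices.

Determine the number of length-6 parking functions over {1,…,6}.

16807

#PF = (6+1−6)·(6+1)^{6−1} = 1×16807 = 16807 [KW]
Example (3,1,1,1,4,5) → sorted (1,1,1,3,4,5): b_i ≤ i ∀i, a PF.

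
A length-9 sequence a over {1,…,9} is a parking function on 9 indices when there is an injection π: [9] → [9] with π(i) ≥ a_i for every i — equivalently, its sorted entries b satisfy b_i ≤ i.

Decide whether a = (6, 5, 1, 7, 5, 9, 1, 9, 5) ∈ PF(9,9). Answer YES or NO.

NO

Rearranged: b = (1, 1, 5, 5, 5, 6, 7, 9, 9).
  b_1=1 ≤ 1
  b_2=1 ≤ 2
  b_3=5 > 3
  fails at i=3 ⇒ NO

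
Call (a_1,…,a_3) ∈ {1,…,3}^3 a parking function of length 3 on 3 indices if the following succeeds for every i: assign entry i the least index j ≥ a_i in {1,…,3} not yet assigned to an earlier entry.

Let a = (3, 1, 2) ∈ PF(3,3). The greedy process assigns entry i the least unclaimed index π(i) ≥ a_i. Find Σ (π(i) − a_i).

Σπ(i) = 1+…+3 = 6; Σa = 3+1+2 = 6; disp = 6−6 = 0.

0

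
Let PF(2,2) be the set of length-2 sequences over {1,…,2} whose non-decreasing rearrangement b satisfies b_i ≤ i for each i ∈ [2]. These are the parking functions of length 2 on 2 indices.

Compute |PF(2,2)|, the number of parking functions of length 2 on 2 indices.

3

#PF = 1·3^1 = 1 · 3 = 3
One tuple (1,2) → sorted (1,2): b_i ≤ i ∀i, a PF.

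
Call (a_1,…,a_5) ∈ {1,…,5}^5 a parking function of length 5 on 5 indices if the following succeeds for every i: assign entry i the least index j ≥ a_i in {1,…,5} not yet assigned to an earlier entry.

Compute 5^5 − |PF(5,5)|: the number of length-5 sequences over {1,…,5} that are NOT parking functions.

1829

|PF| = (5+1−5)·(5+1)^{5−1} = 1×1296 = 1296 [KW]
Check (5,3,3,1,4) → sorted (1,3,3,4,5): b_2=3>2, not a PF.
Total 3125; non-PF = 3125−1296 = 1829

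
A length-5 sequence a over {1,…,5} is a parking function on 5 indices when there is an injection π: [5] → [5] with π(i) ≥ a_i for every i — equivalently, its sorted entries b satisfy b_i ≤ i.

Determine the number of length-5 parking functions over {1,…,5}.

1296

|PF(5,5)| = (5−5+1)·(5+1)^(5−1) = 1×1296 = 1296 (Pollak)
Example (3,4,2,1,2) → sorted (1,2,2,3,4): b_i ≤ i ∀i, a PF.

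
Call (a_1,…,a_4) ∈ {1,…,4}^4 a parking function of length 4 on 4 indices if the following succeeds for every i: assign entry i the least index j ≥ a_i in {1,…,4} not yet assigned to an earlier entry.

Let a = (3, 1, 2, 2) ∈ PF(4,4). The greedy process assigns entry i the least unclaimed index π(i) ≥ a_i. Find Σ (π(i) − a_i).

2

Σπ = 10 ({1..4} each once); Σa = 3+1+2+2 = 8; disp = 10−8 = 2.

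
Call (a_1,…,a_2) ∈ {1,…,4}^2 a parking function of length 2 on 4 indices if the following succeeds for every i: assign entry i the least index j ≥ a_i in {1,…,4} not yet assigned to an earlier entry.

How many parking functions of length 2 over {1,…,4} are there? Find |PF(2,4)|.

15

Count = 3·5^1 = 3·5 = 15 (Konheim–Weiss)
Example (1,3) → sorted (1,3): b_i ≤ 2+i ∀i, a PF.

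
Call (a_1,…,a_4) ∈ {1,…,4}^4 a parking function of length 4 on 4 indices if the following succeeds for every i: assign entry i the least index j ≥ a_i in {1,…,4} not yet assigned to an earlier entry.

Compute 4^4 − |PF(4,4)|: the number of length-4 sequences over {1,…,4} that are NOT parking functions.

Count = (4−4+1)·(4+1)^(4−1) = 1·125 = 125 (Pollak)
One tuple (4,4,3,1) → sorted (1,3,4,4): b_2=3>2, not a PF.
So 256 − 125 = 131 fail.

131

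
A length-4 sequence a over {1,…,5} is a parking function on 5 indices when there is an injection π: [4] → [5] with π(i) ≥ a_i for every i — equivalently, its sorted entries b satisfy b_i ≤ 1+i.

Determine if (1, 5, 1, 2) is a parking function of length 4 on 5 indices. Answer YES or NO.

Sorted: b = (1, 1, 2, 5).
  b_1=1 ≤ 2
  b_2=1 ≤ 3
  b_3=2 ≤ 4
  b_4=5 ≤ 5
All bounds hold ⇒ YES

YES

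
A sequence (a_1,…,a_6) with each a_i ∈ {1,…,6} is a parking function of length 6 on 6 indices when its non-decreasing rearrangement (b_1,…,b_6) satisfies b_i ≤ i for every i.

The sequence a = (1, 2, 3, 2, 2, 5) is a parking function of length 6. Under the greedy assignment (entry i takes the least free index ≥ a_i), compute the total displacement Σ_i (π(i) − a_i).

Σπ(i) = 1+…+6 = 21; Σa = 1+2+3+2+2+5 = 15; disp = 21−15 = 6.

6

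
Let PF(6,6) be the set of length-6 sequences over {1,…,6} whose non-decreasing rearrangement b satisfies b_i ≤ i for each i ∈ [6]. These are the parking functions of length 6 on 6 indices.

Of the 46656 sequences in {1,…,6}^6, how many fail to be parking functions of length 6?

29849

#PF = 1·7^5 = 1 · 16807 = 16807
E.g. (6,4,3,5,6,1) → sorted (1,3,4,5,6,6): b_2=3>2, not a PF.
Total 46656; non-PF = 46656−16807 = 29849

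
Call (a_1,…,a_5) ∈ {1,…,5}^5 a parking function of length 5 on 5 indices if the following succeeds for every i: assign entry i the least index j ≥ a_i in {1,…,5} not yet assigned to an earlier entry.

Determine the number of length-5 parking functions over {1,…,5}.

1296

|PF| = 1·6^4 = 1 · 1296 = 1296 (Pollak)
E.g. (2,1,5,2,3) → sorted (1,2,2,3,5): b_i ≤ i ∀i, a PF.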